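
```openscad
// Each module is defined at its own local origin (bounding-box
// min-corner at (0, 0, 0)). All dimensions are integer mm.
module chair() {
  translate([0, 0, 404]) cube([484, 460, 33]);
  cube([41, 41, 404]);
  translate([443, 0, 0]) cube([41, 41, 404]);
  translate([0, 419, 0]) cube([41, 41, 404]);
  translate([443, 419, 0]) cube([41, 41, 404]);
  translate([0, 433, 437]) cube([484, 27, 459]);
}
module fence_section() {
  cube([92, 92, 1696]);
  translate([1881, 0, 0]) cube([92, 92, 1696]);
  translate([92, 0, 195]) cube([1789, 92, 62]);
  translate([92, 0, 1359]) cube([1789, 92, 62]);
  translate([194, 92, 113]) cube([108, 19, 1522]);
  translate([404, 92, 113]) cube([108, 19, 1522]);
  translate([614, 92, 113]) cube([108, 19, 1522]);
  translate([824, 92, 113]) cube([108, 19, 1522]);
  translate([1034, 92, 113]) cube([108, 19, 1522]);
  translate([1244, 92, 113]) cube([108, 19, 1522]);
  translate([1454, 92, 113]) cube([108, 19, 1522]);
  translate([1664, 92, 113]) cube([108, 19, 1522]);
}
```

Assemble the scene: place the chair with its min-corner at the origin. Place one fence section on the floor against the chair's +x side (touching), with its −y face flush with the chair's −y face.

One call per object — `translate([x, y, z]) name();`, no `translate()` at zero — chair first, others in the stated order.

chair();
translate([484, 0, 0]) fence_section();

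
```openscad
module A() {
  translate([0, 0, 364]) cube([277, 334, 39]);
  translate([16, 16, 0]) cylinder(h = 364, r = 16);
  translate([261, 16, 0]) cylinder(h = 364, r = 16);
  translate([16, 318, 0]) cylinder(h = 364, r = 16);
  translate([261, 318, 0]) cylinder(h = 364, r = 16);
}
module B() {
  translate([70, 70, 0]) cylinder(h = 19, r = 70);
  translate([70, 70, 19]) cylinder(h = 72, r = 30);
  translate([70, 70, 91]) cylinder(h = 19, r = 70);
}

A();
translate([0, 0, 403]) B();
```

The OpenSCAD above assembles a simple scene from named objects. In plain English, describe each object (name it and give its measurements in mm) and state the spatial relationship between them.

A is a simple wooden stool: a rectangular seat 277 mm (x) by 334 mm (y), 39 mm thick, top face at z = 403 mm, on four round legs, each 32 mm in diameter. The legs rest on z = 0, each leg's axis is inset half a diameter from the nearest pair of seat edges (so the leg's bounding box is flush with the corner).

B is a spool: two coaxial disc flanges of radius 70 mm and thickness 19 mm, joined by a core cylinder of radius 30 mm and height 72 mm. The lower flange rests on z = 0 and the three cylinders share a vertical axis.

The spool is on top of the stool.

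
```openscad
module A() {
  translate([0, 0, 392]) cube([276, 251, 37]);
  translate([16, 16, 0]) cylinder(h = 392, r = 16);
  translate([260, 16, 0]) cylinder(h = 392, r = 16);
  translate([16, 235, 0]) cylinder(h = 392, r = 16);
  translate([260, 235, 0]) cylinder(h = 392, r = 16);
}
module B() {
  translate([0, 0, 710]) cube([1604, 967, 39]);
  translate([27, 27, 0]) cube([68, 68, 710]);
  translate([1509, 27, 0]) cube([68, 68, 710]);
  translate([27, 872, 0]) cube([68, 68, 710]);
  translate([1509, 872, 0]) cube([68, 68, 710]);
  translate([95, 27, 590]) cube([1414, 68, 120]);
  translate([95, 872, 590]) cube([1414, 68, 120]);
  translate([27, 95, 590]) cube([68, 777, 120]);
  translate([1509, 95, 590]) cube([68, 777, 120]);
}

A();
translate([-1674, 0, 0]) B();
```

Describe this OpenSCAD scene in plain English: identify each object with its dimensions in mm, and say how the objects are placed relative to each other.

A is a simple wooden stool: a rectangular seat 276 mm (x) by 251 mm (y), 37 mm thick, top face at z = 429 mm, on four round legs, each 32 mm in diameter. The legs rest on z = 0, each leg's axis is inset half a diameter from the nearest pair of seat edges (so the leg's bounding box is flush with the corner).

B is a rectangular dining table. The top is 1604×967×39 mm with its upper surface at z = 749 mm. It stands on four 68×68 mm square legs, each inset 27 mm from the nearest pair of top edges, running from the floor to the underside of the top. Four apron rails, 68 mm thick and 120 mm tall, run between adjacent legs with their top edges flush with the underside of the top and their outer faces flush with the legs' outer faces.

The table is on the floor beside the stool on its −x side.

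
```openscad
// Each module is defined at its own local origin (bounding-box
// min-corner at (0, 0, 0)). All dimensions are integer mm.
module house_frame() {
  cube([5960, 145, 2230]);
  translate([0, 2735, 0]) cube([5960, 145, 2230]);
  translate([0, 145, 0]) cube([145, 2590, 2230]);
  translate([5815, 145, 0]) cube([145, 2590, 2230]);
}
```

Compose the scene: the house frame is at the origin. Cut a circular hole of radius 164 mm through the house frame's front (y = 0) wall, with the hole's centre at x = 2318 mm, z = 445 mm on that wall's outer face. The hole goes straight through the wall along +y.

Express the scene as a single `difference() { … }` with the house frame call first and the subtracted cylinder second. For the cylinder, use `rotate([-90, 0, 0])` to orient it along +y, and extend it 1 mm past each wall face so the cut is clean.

difference() {
  house_frame();
  translate([2318, -1, 445]) rotate([-90, 0, 0]) cylinder(h = 147, r = 164);
}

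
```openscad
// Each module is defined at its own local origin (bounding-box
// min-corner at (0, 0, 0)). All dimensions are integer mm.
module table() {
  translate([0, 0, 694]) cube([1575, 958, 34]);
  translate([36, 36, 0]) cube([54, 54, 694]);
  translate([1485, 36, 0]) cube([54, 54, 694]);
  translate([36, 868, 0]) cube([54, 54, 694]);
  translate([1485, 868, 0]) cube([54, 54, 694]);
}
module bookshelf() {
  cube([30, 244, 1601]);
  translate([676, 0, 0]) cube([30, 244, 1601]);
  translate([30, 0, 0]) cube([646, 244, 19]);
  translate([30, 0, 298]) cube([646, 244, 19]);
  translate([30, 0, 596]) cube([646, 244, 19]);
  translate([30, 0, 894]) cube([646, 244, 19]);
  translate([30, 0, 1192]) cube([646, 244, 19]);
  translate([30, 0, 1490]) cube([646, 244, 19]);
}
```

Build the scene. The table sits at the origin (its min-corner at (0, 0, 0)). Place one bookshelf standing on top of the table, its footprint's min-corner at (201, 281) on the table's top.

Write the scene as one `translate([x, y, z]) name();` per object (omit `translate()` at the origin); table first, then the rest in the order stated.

table();
translate([201, 281, 728]) bookshelf();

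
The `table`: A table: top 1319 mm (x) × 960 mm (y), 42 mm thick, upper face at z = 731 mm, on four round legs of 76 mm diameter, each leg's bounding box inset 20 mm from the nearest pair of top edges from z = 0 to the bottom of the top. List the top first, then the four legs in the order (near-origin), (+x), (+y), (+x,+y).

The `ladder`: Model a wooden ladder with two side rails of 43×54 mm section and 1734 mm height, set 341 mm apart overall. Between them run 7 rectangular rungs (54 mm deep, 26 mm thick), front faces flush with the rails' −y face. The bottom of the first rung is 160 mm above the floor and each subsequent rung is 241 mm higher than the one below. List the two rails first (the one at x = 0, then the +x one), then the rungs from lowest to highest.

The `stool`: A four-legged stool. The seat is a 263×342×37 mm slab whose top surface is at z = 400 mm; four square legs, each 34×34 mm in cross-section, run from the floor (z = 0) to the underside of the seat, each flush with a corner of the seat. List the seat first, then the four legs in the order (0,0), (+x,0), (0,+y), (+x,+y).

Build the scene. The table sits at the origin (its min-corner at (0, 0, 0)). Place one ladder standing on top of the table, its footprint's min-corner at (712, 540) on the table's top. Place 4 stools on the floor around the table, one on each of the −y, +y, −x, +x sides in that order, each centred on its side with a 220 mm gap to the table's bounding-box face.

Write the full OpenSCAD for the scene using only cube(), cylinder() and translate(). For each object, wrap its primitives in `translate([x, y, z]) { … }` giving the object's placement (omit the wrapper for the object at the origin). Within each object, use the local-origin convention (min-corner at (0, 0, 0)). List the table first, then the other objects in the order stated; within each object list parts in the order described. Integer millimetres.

translate([0, 0, 689]) cube([1319, 960, 42]);
translate([58, 58, 0]) cylinder(h = 689, r = 38);
translate([1261, 58, 0]) cylinder(h = 689, r = 38);
translate([58, 902, 0]) cylinder(h = 689, r = 38);
translate([1261, 902, 0]) cylinder(h = 689, r = 38);
translate([712, 540, 731]) {
  cube([43, 54, 1734]);
  translate([298, 0, 0]) cube([43, 54, 1734]);
  translate([43, 0, 160]) cube([255, 54, 26]);
  translate([43, 0, 401]) cube([255, 54, 26]);
  translate([43, 0, 642]) cube([255, 54, 26]);
  translate([43, 0, 883]) cube([255, 54, 26]);
  translate([43, 0, 1124]) cube([255, 54, 26]);
  translate([43, 0, 1365]) cube([255, 54, 26]);
  translate([43, 0, 1606]) cube([255, 54, 26]);
}
translate([528, -562, 0]) {
  translate([0, 0, 363]) cube([263, 342, 37]);
  cube([34, 34, 363]);
  translate([229, 0, 0]) cube([34, 34, 363]);
  translate([0, 308, 0]) cube([34, 34, 363]);
  translate([229, 308, 0]) cube([34, 34, 363]);
}
translate([528, 1180, 0]) {
  translate([0, 0, 363]) cube([263, 342, 37]);
  cube([34, 34, 363]);
  translate([229, 0, 0]) cube([34, 34, 363]);
  translate([0, 308, 0]) cube([34, 34, 363]);
  translate([229, 308, 0]) cube([34, 34, 363]);
}
translate([-483, 309, 0]) {
  translate([0, 0, 363]) cube([263, 342, 37]);
  cube([34, 34, 363]);
  translate([229, 0, 0]) cube([34, 34, 363]);
  translate([0, 308, 0]) cube([34, 34, 363]);
  translate([229, 308, 0]) cube([34, 34, 363]);
}
translate([1539, 309, 0]) {
  translate([0, 0, 363]) cube([263, 342, 37]);
  cube([34, 34, 363]);
  translate([229, 0, 0]) cube([34, 34, 363]);
  translate([0, 308, 0]) cube([34, 34, 363]);
  translate([229, 308, 0]) cube([34, 34, 363]);
}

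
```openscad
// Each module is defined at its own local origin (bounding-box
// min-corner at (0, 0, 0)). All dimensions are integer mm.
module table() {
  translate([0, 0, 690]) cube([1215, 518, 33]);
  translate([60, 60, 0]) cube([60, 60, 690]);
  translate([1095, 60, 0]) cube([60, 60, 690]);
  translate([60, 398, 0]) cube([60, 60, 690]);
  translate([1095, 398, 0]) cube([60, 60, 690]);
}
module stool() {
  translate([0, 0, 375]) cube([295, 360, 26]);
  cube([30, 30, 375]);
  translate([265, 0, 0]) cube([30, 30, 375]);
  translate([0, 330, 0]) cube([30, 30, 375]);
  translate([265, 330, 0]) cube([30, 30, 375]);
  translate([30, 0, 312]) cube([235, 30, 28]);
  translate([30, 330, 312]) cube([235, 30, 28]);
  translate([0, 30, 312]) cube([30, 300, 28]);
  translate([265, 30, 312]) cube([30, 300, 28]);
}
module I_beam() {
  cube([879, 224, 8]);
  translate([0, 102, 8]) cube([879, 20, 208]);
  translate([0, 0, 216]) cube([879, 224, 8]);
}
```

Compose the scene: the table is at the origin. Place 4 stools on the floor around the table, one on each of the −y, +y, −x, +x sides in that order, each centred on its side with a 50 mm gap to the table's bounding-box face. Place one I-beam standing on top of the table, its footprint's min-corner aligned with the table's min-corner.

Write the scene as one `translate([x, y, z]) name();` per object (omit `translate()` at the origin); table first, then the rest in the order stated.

table();
translate([460, -410, 0]) stool();
translate([460, 568, 0]) stool();
translate([-345, 79, 0]) stool();
translate([1265, 79, 0]) stool();
translate([0, 0, 723]) I_beam();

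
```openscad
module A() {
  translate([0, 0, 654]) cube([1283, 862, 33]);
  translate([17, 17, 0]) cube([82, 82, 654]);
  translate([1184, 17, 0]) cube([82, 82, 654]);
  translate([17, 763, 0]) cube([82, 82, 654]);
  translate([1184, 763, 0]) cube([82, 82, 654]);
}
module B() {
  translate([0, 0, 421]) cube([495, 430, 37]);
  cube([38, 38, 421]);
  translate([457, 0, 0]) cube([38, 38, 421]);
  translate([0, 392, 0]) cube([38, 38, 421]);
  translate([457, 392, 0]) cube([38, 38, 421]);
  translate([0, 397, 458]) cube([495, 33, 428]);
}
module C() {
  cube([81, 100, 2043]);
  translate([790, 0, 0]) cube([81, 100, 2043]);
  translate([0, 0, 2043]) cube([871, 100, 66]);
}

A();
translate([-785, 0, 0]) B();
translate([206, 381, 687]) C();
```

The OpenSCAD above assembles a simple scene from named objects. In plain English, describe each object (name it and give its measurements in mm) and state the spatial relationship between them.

A is a rectangular dining table. The top is 1283×862×33 mm with its upper surface at z = 687 mm. It stands on four 82×82 mm square legs, each inset 17 mm from the nearest pair of top edges, running from the floor to the underside of the top.

B is a chair. The seat is a 495×430×37 mm slab with its top at z = 458 mm, on four 38×38 mm corner legs (flush with the seat edges, standing on z = 0). A flat backrest 33 mm thick, 428 mm tall, spans the full seat width and rises from the seat top along its +y edge, rear face flush with the rear of the seat.

C is a door frame. The clear opening is 709 mm wide and 2043 mm high. Two 81 mm wide jambs, 100 mm deep, stand either side of the opening from the floor to the top of the opening. A 66 mm thick head sits across the top of both jambs, spanning the full outside width of the frame.

The chair is on the floor beside the table on its −x side. The door frame is on top of the table, centred.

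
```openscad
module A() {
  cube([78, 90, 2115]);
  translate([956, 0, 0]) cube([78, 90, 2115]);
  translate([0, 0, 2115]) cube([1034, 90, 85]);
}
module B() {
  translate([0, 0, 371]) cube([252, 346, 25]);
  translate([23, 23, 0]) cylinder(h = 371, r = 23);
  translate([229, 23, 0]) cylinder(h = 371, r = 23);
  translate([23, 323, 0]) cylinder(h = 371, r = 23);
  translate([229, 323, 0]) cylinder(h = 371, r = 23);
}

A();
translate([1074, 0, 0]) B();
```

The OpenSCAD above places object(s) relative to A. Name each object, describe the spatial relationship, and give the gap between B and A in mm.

The stool's nearest face is 40 mm from the door frame's +x face.

A is a door frame. B is a stool. The stool is on the floor beside the door frame on its +x side. The gap between the stool and the door frame is 40 mm.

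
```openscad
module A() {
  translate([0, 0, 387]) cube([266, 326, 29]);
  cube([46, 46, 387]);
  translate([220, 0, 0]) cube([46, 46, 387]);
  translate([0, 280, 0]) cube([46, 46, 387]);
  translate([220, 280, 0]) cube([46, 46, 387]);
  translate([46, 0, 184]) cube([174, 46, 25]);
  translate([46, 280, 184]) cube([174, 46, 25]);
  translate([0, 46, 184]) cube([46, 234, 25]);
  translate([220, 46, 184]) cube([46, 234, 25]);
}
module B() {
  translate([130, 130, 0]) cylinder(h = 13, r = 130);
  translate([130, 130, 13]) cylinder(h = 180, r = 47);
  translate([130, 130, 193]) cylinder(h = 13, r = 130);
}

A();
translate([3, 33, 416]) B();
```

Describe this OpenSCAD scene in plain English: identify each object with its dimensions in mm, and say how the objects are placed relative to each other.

A is a simple wooden stool: a rectangular seat 266 mm (x) by 326 mm (y), 29 mm thick, top face at z = 416 mm, on four square legs, each 46×46 mm in cross-section. The legs rest on z = 0, each flush with a corner of the seat. Four stretchers, 46 mm wide and 25 mm tall, connect adjacent legs with their undersides at z = 184 mm, each running between the inner faces of the legs it joins and aligned with the legs' outer faces on the other axis.

B is a spool: two coaxial disc flanges of radius 130 mm and thickness 13 mm, joined by a core cylinder of radius 47 mm and height 180 mm. The lower flange rests on z = 0 and the three cylinders share a vertical axis.

The spool is on top of the stool, centred.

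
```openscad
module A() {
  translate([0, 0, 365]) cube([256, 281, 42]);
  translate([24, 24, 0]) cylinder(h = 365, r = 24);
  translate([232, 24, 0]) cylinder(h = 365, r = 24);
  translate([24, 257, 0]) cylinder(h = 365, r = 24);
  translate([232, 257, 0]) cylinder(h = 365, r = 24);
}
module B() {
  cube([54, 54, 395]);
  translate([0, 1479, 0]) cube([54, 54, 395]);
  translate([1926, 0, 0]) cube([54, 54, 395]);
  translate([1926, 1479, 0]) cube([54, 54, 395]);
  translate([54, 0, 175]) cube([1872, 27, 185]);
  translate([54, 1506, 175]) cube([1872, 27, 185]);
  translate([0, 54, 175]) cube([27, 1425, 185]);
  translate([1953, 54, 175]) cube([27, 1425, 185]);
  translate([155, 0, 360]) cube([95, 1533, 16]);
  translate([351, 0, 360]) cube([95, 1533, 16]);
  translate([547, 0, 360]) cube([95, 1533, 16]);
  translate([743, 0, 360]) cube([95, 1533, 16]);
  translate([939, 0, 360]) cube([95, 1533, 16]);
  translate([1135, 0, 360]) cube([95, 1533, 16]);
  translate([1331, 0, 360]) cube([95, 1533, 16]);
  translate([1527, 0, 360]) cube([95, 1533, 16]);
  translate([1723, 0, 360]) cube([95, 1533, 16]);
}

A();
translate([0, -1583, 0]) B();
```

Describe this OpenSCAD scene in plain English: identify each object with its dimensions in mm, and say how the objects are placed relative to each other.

A is a four-legged stool. The seat is 256×281 mm, 42 mm thick, top at z = 407 mm. It stands on four round legs, each 48 mm in diameter, from z = 0 to the seat underside, each leg's axis is inset half a diameter from the nearest pair of seat edges (so the leg's bounding box is flush with the corner).

B is a bed frame 1980 mm long (x) by 1533 mm wide (y). Four 54×54 mm corner posts, 395 mm tall, at the corners of the footprint. Four rails of 27 mm thickness and 185 mm height run between adjacent posts with their undersides at z = 175 mm, their outer faces flush with the outside of the frame (the two x-running rails run between the posts' inner faces; the two y-running rails run between the posts' inner faces). 9 slats, each 95 mm wide (x) and 16 mm thick, lie across the top of the two x-running rails, running the full 1533 mm width of the frame in y; the slats are evenly spaced along x between the inner faces of the end posts with equal gaps (rounded down to the nearest mm) at the −x end and between each pair — any rounding remainder accumulates at the +x end.

The bed frame is on the floor beside the stool on its −y side.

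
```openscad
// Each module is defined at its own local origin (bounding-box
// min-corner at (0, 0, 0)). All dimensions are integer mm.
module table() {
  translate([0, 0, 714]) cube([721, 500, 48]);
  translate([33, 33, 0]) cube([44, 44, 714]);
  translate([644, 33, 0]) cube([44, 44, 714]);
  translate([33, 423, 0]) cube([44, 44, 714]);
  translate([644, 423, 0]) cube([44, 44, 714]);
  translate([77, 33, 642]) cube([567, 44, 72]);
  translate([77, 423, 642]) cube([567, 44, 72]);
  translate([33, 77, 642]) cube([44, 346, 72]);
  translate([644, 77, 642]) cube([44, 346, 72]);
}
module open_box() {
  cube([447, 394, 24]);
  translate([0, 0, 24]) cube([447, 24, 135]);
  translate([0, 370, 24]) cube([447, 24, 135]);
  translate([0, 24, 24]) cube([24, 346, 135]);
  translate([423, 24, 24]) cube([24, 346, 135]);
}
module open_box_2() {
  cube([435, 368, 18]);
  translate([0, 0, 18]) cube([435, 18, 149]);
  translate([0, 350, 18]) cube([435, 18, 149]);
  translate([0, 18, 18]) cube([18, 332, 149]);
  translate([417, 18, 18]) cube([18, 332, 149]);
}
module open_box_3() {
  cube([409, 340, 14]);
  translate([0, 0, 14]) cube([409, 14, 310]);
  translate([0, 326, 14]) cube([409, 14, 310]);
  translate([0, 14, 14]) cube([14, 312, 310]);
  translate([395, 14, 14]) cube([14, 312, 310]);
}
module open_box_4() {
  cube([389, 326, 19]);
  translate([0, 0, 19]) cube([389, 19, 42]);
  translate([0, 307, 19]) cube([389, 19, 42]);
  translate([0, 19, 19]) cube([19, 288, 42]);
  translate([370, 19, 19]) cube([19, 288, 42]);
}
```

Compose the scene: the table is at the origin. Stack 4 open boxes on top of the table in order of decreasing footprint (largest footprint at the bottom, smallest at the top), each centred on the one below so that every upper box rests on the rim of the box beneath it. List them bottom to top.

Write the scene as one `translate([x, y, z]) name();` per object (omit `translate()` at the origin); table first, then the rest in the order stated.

table();
translate([137, 53, 762]) open_box();
translate([143, 66, 921]) open_box_2();
translate([156, 80, 1088]) open_box_3();
translate([166, 87, 1412]) open_box_4();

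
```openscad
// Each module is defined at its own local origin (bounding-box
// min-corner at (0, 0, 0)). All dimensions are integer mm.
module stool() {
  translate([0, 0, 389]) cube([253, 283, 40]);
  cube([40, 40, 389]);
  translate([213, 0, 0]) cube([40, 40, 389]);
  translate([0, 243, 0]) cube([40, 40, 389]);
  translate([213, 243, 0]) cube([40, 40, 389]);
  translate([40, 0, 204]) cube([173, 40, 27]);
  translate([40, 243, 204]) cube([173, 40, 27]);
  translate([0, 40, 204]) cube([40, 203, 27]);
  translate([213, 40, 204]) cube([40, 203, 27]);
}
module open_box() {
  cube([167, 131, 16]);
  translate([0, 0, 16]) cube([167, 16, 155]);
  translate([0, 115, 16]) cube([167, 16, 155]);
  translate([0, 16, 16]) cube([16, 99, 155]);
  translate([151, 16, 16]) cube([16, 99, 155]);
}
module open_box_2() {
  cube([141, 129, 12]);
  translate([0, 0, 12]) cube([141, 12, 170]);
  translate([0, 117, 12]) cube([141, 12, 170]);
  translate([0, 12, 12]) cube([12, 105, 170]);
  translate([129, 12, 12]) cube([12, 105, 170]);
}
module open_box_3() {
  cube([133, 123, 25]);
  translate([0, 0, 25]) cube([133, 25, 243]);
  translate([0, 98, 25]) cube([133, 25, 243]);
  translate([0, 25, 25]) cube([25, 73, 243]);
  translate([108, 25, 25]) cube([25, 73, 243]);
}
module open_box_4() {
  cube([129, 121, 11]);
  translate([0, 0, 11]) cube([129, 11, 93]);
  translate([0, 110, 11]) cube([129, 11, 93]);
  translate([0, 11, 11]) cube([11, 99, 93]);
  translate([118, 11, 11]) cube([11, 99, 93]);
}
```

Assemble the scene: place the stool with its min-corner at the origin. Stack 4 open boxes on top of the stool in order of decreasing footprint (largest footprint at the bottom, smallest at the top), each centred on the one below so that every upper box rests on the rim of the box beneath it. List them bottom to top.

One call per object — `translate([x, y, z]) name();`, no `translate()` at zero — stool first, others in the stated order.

stool();
translate([43, 76, 429]) open_box();
translate([56, 77, 600]) open_box_2();
translate([60, 80, 782]) open_box_3();
translate([62, 81, 1050]) open_box_4();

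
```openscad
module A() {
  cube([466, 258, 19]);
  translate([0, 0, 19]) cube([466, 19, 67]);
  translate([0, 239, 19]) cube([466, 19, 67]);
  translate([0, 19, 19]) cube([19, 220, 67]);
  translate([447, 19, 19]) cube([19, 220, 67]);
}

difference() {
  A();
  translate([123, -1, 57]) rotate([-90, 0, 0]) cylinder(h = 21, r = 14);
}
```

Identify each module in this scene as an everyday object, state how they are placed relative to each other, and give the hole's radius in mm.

A is an open box. The open box has a circular hole through its front wall. The hole's radius is 14 mm.

The subtracted cylinder has r = 14 mm.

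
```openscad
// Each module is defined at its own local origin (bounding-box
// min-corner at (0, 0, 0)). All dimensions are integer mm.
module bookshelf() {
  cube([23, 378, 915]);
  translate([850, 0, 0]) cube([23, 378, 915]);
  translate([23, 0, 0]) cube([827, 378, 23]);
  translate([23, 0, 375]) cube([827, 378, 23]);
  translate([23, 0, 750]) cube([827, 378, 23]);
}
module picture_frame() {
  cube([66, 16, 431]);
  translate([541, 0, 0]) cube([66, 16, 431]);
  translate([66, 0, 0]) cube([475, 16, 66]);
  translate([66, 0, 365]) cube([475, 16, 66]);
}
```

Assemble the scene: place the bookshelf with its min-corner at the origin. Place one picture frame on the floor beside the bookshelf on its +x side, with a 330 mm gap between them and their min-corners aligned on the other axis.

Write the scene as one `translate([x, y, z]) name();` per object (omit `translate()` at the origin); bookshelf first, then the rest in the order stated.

bookshelf();
translate([1203, 0, 0]) picture_frame();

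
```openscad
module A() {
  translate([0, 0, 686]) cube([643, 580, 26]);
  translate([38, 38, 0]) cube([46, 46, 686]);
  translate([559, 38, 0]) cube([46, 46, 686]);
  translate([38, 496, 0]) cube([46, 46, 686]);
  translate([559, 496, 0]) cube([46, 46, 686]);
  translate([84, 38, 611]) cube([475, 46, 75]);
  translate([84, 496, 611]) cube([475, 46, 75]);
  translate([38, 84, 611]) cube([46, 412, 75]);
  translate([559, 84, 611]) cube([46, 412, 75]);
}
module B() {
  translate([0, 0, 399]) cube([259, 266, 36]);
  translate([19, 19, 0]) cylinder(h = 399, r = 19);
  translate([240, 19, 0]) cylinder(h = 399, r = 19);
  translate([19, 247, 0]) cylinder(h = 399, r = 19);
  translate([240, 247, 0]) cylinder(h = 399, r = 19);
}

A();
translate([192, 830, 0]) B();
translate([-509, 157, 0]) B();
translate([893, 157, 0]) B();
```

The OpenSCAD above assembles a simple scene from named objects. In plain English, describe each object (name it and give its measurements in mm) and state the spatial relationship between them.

A is a table with a 643×580 mm rectangular top, 26 mm thick, top surface at z = 712 mm, supported by four 46×46 mm square legs, each inset 38 mm from the nearest pair of top edges, running from the floor. Four apron rails, 46 mm thick and 75 mm tall, run between adjacent legs with their top edges flush with the underside of the top and their outer faces flush with the legs' outer faces.

B is a simple wooden stool: a rectangular seat 259 mm (x) by 266 mm (y), 36 mm thick, top face at z = 435 mm, on four round legs, each 38 mm in diameter. The legs rest on z = 0, each leg's axis is inset half a diameter from the nearest pair of seat edges (so the leg's bounding box is flush with the corner).

Three stools sit around the table at the +y, −x, +x sides.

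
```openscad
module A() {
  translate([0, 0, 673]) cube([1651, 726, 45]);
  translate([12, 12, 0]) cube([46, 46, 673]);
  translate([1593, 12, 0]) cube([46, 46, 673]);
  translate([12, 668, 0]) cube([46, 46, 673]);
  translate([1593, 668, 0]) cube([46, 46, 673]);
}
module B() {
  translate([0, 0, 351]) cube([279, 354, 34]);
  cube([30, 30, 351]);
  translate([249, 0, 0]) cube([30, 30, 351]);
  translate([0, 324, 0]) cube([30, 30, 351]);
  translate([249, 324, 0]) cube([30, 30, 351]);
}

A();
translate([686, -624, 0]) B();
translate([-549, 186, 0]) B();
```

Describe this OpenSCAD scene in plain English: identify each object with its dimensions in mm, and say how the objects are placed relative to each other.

A is a rectangular dining table. The top is 1651×726×45 mm with its upper surface at z = 718 mm. It stands on four 46×46 mm square legs, each inset 12 mm from the nearest pair of top edges, running from the floor to the underside of the top.

B is a simple wooden stool: a rectangular seat 279 mm (x) by 354 mm (y), 34 mm thick, top face at z = 385 mm, on four square legs, each 30×30 mm in cross-section. The legs rest on z = 0, each flush with a corner of the seat.

Two stools sit around the table at the −y, −x sides.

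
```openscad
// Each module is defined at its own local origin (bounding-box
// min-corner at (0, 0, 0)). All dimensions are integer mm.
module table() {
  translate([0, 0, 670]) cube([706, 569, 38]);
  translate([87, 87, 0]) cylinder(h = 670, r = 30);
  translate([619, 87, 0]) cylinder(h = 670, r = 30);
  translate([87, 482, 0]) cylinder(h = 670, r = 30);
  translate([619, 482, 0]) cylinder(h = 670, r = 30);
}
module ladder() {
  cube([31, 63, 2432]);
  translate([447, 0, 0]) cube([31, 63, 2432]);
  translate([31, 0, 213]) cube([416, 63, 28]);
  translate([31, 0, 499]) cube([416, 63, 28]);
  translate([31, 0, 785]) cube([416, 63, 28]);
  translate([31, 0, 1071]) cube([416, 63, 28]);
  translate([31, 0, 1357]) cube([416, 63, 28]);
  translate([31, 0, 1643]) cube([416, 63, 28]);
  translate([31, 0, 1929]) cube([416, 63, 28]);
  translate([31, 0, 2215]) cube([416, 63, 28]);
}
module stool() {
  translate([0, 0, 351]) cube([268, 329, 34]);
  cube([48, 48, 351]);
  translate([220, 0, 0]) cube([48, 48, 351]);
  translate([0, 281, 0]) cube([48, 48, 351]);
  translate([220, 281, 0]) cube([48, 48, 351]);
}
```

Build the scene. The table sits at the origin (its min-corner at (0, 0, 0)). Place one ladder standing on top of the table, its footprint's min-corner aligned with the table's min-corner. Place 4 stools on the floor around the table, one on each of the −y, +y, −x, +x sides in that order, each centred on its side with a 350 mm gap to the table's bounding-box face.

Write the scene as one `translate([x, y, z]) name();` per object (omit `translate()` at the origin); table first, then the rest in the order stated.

table();
translate([0, 0, 708]) ladder();
translate([219, -679, 0]) stool();
translate([219, 919, 0]) stool();
translate([-618, 120, 0]) stool();
translate([1056, 120, 0]) stool();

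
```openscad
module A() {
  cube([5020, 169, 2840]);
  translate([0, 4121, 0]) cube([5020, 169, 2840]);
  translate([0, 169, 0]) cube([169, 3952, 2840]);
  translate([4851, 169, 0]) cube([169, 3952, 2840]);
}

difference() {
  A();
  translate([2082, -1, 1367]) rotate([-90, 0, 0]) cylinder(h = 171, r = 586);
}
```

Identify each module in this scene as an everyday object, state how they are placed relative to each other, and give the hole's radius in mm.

The subtracted cylinder has r = 586 mm.

A is a house frame. The house frame has a circular hole through its front wall. The hole's radius is 586 mm.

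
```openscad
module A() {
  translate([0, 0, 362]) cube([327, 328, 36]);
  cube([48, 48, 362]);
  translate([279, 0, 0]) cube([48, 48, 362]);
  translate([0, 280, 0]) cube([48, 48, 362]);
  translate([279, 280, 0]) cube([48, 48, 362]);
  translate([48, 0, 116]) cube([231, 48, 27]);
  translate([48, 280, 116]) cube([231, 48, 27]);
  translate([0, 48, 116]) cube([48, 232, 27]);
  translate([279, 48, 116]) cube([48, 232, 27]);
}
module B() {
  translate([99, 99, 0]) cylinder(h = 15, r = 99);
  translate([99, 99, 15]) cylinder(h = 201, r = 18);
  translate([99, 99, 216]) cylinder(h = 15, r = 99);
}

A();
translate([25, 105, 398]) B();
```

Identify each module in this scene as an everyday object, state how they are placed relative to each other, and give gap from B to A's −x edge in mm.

A is a stool. B is a spool. The spool is on top of the stool. The gap from the spool to the stool's −x edge is 25 mm.

The spool's min-x is at 25; the stool's min-x is 0; gap = 25 mm.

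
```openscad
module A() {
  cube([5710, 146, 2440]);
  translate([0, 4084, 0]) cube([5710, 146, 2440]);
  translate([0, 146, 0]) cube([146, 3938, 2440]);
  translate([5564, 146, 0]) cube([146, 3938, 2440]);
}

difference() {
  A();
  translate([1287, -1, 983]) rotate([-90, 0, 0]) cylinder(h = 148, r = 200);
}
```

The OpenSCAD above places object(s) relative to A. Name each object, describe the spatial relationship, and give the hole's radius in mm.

A is a house frame. The house frame has a circular hole through its front wall. The hole's radius is 200 mm.

The subtracted cylinder has r = 200 mm.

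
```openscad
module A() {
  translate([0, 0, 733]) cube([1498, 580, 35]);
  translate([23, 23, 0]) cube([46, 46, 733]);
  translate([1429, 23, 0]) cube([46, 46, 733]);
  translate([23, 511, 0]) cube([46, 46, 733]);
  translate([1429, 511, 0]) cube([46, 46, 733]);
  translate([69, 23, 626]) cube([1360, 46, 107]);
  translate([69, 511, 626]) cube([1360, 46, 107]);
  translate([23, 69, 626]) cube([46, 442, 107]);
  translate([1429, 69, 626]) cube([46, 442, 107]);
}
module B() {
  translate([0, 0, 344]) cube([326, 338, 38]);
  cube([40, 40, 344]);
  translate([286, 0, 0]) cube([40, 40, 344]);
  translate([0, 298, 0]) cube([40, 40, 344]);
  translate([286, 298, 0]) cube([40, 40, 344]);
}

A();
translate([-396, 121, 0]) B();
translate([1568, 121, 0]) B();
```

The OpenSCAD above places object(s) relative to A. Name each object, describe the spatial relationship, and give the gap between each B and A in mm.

Each stool's nearest face is 70 mm from the table's bounding box.

A is a table. B is a stool. Two stools sit around the table at the −x, +x sides. The gap between each stool and the table is 70 mm.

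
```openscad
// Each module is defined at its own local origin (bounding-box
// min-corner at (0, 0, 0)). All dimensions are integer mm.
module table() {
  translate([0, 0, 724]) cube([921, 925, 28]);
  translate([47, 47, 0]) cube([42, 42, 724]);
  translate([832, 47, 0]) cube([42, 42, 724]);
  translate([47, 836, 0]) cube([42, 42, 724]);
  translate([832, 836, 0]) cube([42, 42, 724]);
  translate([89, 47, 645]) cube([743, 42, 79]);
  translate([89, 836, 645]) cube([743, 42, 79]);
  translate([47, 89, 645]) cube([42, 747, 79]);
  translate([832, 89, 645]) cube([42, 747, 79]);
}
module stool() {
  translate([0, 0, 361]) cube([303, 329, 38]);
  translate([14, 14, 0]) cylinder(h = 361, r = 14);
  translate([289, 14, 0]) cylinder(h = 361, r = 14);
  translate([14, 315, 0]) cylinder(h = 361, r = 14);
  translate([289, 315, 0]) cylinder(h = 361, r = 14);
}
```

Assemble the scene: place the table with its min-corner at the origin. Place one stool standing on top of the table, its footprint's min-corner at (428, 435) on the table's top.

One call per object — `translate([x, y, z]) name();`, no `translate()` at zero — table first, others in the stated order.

table();
translate([428, 435, 752]) stool();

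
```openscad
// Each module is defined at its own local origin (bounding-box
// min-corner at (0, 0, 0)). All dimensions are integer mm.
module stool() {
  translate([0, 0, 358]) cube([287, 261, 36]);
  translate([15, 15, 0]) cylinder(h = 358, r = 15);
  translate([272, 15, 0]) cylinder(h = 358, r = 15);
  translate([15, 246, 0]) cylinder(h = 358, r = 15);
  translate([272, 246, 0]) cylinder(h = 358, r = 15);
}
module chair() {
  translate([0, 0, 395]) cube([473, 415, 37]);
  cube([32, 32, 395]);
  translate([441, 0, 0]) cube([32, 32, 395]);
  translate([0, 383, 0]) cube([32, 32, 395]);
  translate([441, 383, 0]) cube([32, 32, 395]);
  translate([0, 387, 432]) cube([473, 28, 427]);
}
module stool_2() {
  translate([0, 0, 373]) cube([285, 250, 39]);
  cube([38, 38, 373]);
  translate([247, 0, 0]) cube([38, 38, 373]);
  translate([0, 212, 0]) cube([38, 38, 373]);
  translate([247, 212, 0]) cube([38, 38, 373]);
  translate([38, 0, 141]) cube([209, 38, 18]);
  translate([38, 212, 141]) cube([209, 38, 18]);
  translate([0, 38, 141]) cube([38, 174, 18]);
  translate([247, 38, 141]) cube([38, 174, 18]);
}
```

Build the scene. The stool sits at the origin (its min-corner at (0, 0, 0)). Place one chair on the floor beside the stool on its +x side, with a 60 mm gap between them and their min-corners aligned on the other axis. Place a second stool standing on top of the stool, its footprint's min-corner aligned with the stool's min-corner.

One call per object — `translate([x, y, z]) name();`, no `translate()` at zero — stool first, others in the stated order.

stool();
translate([347, 0, 0]) chair();
translate([0, 0, 394]) stool_2();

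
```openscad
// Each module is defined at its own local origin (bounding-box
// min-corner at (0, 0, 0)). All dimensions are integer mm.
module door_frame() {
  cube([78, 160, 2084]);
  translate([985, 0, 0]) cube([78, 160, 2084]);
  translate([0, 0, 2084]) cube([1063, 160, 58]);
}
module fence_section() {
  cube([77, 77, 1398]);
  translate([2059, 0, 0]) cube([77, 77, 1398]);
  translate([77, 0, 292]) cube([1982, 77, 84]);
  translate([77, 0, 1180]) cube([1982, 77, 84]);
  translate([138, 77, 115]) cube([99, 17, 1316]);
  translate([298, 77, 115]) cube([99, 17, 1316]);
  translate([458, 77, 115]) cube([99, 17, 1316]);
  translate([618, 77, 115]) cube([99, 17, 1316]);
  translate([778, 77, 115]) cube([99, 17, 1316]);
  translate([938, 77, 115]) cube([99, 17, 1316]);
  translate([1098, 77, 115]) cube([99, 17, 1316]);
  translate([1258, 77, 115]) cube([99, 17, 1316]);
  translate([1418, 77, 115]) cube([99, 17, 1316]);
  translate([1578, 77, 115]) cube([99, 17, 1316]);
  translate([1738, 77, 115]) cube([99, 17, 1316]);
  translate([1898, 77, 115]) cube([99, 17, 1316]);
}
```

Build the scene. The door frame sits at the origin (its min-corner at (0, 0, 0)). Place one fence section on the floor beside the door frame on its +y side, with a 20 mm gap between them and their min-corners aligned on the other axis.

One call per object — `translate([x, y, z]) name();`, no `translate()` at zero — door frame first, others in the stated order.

door_frame();
translate([0, 180, 0]) fence_section();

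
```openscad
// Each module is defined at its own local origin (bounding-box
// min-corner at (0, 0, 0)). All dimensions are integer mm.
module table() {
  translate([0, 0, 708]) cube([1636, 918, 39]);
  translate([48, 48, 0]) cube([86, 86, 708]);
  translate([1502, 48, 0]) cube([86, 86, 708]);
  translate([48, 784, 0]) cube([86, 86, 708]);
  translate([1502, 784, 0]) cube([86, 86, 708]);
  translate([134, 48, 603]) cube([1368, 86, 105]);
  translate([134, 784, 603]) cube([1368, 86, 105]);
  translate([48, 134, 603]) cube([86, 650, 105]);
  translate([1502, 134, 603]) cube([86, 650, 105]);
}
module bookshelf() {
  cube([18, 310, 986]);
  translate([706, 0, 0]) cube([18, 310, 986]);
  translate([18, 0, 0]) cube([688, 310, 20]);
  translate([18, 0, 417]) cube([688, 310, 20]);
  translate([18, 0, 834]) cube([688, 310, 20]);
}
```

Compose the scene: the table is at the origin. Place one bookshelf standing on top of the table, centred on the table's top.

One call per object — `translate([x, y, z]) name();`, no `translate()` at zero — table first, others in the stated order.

table();
translate([456, 304, 747]) bookshelf();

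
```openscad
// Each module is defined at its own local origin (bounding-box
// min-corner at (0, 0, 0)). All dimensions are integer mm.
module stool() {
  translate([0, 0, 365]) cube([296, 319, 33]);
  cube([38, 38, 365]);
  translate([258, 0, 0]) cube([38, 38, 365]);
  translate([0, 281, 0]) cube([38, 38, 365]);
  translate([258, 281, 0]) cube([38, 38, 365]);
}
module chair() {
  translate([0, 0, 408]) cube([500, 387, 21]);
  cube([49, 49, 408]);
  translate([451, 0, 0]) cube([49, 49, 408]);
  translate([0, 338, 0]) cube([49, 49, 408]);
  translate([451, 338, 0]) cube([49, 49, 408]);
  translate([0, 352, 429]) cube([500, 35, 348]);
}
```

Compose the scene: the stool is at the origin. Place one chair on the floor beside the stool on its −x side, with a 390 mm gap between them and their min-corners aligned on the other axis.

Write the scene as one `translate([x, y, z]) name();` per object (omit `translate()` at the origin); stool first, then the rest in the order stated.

stool();
translate([-890, 0, 0]) chair();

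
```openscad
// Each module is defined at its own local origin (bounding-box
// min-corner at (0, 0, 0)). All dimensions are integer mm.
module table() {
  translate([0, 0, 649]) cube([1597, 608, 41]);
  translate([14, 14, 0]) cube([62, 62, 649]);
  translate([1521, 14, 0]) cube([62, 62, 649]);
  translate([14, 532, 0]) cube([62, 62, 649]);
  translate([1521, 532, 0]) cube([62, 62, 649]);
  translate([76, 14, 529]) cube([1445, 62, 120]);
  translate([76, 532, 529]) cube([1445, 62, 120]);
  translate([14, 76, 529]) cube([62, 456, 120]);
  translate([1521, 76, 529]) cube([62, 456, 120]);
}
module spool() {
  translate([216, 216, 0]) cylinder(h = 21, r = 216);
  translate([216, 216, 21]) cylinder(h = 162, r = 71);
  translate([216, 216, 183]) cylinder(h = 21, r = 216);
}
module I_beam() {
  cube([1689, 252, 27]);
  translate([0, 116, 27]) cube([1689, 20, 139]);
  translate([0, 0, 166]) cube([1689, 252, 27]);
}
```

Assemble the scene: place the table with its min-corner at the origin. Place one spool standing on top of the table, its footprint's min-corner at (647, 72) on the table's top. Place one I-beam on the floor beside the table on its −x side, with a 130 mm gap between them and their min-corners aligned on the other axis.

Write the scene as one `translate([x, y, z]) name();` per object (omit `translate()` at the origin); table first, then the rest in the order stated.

table();
translate([647, 72, 690]) spool();
translate([-1819, 0, 0]) I_beam();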